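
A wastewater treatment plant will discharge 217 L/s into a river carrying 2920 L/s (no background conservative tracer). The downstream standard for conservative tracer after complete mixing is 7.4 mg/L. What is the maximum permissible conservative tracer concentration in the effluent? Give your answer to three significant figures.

At the limit, (Qr·Cr + Qe·Cₑ)/(Qr + Qe) = 7.4:
Cₑ = (3137·7.4 − 2920·0) / 217.0 = 107.0 mg/L.

107 mg/L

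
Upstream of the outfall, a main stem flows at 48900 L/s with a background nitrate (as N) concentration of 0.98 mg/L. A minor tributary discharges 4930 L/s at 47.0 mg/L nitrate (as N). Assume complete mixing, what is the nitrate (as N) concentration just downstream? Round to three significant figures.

5.19 mg/L

Mixed concentration C = ΣQC/ΣQ = (48900·0.9800 + 4930·47.00) / 53830 = 279600/53830 = 5.195 mg/L.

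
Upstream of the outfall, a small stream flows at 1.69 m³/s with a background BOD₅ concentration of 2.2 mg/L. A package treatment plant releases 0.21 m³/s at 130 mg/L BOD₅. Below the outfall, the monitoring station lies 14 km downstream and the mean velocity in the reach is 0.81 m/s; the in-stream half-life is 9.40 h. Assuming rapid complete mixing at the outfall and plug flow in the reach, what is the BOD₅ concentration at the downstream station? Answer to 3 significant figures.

11.5 mg/L

Conservation of mass: C = (1.690·2.200 + 0.2100·130.0) / 1.900 = 31.02/1.900 = 16.33 mg/L.
Travel time t = 14·1000 / 0.81 = 17280 s = 4.801 h.
Half-life 9.40 h → k = ln 2 / 9.40 = 0.07374 h⁻¹ = 1.770 d⁻¹.
After decay, C = 16.33 × e^(−kt) = 16.33 × 0.7019 = 11.46 mg/L.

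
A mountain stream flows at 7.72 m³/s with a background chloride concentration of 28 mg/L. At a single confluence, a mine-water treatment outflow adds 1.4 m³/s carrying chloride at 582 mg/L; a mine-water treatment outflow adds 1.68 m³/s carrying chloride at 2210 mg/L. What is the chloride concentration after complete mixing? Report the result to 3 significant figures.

Mass balance: C = (7.720·28.00 + 1.400·582.0 + 1.680·2210) / 10.80 = 4744/10.80 = 439.2 mg/L.

439 mg/L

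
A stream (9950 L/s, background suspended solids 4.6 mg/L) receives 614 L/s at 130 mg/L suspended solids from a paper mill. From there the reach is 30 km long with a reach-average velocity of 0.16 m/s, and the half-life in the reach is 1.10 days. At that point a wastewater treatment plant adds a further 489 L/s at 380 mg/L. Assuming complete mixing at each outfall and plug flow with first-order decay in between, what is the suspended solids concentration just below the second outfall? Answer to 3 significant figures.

19.7 mg/L

Mixed concentration C = ΣQC/ΣQ = (9950·4.600 + 614.0·130.0) / 10560 = 125600/10560 = 11.89 mg/L; combined flow 10560 L/s.
Travel time t = 30·1000 / 0.16 = 187500 s = 52.08 h.
Half-life 1.10 d → k = ln 2 / 1.10 = 0.6301 d⁻¹.
Applying C = C₀e^(−kt): 11.89 × 0.2547 = 3.029 mg/L.
At the second outfall, C = (10560·3.029 + 489.0·380.0) / (10560 + 489.0) = 19.71 mg/L.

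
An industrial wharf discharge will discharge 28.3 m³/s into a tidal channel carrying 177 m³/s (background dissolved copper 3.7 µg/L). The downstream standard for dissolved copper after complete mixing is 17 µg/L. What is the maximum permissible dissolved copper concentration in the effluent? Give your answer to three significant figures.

100 µg/L

At the limit, (Qr·Cr + Qe·Cₑ)/(Qr + Qe) = 17:
Cₑ = (205.3·17 − 177.0·3.700) / 28.30 = 100.2 µg/L.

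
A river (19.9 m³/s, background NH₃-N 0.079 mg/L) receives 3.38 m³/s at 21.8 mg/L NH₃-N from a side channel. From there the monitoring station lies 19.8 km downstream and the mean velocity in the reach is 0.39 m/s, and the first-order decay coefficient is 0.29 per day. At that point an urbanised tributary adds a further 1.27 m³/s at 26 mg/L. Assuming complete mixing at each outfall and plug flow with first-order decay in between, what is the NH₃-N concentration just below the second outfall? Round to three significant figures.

Mass balance: C = (19.90·0.07900 + 3.380·21.80) / 23.28 = 75.26/23.28 = 3.233 mg/L; combined flow 23.28 m³/s.
Travel time t = 19.8·1000 / 0.39 = 50770 s = 14.10 h.
Decay over the reach: 3.233·exp(−kt) = 3.233·0.8433 = 2.726 mg/L.
At the second outfall, C = (23.28·2.726 + 1.270·26.00) / (23.28 + 1.270) = 3.930 mg/L.

3.93 mg/L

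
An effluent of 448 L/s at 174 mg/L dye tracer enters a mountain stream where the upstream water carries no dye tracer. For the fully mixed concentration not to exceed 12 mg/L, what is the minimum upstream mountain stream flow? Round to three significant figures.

6050 L/s

Set C_mix = 12: (Q·0 + 448.0·174.0) / (Q + 448.0) = 12
→ Q = 448.0·(174.0 − 12)/(12 − 0) = 6048 L/s.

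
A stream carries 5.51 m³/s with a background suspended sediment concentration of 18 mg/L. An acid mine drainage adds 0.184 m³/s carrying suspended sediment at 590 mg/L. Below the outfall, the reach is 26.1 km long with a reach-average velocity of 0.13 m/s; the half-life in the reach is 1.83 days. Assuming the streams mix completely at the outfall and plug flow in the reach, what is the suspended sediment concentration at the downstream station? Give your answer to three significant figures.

Flow-weighted average: C = (5.510·18.00 + 0.1840·590.0) / 5.694 = 207.7/5.694 = 36.48 mg/L.
Travel time t = 26.1·1000 / 0.13 = 200800 s = 55.77 h.
Half-life 1.83 d → k = ln 2 / 1.83 = 0.3788 d⁻¹.
First-order decay: C = 36.48·exp(−k·t) = 36.48·0.4147 = 15.13 mg/L.

15.1 mg/L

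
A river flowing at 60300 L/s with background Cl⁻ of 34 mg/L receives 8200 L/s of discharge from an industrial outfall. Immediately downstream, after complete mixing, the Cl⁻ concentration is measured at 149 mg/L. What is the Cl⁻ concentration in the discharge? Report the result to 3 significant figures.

995 mg/L

Mass balance: 60300·34.00 + 8200·Cₑ = 68500·149.0
→ Cₑ = (68500·149.0 − 60300·34.00) / 8200 = 994.7 mg/L.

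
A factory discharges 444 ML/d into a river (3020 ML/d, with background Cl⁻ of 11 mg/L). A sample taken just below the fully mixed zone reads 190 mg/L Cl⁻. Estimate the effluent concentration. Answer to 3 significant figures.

Mass balance: 3020·11.00 + 444.0·Cₑ = 3464·190.0
→ Cₑ = (3464·190.0 − 3020·11.00) / 444.0 = 1408 mg/L.

1410 mg/L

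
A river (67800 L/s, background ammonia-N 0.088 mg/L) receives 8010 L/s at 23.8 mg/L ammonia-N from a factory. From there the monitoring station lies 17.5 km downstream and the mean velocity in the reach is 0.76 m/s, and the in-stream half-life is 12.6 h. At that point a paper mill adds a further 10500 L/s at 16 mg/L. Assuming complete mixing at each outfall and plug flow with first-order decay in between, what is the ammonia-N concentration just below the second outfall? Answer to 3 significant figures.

Flow-weighted average: C = (67800·0.08800 + 8010·23.80) / 75810 = 196600/75810 = 2.593 mg/L; combined flow 75810 L/s.
Travel time t = 17.5·1000 / 0.76 = 23030 s = 6.396 h.
Half-life 12.6 h → k = ln 2 / 12.6 = 0.05501 h⁻¹ = 1.320 d⁻¹.
First-order decay: C = 2.593·exp(−k·t) = 2.593·0.7034 = 1.824 mg/L.
Second outfall: C = (75810·1.824 + 10500·16.00)/86310 = 3.549 mg/L.

3.55 mg/L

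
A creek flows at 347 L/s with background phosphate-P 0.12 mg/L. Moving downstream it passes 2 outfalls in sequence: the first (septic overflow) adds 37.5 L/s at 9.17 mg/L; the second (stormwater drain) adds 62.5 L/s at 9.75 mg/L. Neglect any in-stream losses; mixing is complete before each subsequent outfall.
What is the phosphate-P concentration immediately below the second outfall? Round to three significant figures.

Outfall 1: combined Q = 384.5 L/s; C = (347.0·0.1200 + 37.50·9.170)/384.5 = 1.003 mg/L.
Outfall 2: combined Q = 447.0 L/s; C = (384.5·1.003 + 62.50·9.750)/447.0 = 2.226 mg/L.

2.23 mg/L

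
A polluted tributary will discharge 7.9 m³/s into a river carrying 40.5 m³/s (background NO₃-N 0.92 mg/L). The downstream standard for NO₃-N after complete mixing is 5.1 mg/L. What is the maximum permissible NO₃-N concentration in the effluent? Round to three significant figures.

At the limit, (Qr·Cr + Qe·Cₑ)/(Qr + Qe) = 5.1:
Cₑ = (48.40·5.1 − 40.50·0.9200) / 7.900 = 26.53 mg/L.

26.5 mg/L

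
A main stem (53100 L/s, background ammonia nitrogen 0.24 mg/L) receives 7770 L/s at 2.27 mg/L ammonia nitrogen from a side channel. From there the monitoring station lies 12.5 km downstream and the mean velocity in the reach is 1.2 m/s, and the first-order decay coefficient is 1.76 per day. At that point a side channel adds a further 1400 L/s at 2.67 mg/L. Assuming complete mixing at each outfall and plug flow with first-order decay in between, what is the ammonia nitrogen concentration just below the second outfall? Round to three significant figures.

Flow-weighted average: C = (53100·0.2400 + 7770·2.270) / 60870 = 30380/60870 = 0.4991 mg/L; combined flow 60870 L/s.
Travel time t = 12.5·1000 / 1.2 = 10420 s = 2.894 h.
After decay, C = 0.4991 × e^(−kt) = 0.4991 × 0.8088 = 0.4037 mg/L.
Second outfall: C = (60870·0.4037 + 1400·2.670)/62270 = 0.4547 mg/L.

0.455 mg/L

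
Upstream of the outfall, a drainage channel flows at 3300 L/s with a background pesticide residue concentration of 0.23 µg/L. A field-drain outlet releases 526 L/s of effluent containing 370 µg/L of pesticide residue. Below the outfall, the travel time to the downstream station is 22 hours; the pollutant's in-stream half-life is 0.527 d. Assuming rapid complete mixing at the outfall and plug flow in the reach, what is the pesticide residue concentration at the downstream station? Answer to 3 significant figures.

15.3 µg/L

Conservation of mass: C = (3300·0.2300 + 526.0·370.0) / 3826 = 195400/3826 = 51.07 µg/L.
Half-life 0.527 d → k = ln 2 / 0.527 = 1.315 d⁻¹.
After decay, C = 51.07 × e^(−kt) = 51.07 × 0.2995 = 15.29 µg/L.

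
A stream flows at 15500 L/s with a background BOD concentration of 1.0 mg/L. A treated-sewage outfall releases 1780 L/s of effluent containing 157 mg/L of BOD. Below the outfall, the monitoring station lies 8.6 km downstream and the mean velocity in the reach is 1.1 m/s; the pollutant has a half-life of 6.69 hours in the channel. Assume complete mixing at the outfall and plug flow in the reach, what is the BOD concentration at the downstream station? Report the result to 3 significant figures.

13.6 mg/L

Mixed concentration C = ΣQC/ΣQ = (15500·1.000 + 1780·157.0) / 17280 = 295000/17280 = 17.07 mg/L.
Travel time t = 8.6·1000 / 1.1 = 7818 s = 2.172 h.
Half-life 6.69 h → k = ln 2 / 6.69 = 0.1036 h⁻¹ = 2.487 d⁻¹.
First-order decay: C = 17.07·exp(−k·t) = 17.07·0.7985 = 13.63 mg/L.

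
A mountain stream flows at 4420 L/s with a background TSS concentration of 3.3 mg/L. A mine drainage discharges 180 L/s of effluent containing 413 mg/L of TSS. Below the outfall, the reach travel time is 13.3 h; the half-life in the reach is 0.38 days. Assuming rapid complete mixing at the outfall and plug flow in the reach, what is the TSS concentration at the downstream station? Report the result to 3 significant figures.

Flow-weighted average: C = (4420·3.300 + 180.0·413.0) / 4600 = 88930/4600 = 19.33 mg/L.
Half-life 0.38 d → k = ln 2 / 0.38 = 1.824 d⁻¹.
First-order decay: C = 19.33·exp(−k·t) = 19.33·0.3639 = 7.035 mg/L.

7.04 mg/L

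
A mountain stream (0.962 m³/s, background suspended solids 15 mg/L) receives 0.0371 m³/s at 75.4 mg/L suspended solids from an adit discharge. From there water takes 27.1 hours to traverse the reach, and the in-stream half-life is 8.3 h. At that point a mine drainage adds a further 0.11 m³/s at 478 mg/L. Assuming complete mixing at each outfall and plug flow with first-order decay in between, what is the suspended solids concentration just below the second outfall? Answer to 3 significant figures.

49.0 mg/L

Mass balance: C = (0.9620·15.00 + 0.03710·75.40) / 0.9991 = 17.23/0.9991 = 17.24 mg/L; combined flow 0.9991 m³/s.
Half-life 8.3 h → k = ln 2 / 8.3 = 0.08351 h⁻¹ = 2.004 d⁻¹.
After decay, C = 17.24 × e^(−kt) = 17.24 × 0.1040 = 1.794 mg/L.
At the second outfall, C = (0.9991·1.794 + 0.1100·478.0) / (0.9991 + 0.1100) = 49.02 mg/L.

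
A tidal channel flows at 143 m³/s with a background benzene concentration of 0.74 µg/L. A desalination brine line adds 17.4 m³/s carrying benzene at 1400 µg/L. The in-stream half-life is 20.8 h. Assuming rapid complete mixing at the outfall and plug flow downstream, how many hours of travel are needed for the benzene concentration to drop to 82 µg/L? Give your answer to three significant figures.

After mixing, C = (143.0·0.7400 + 17.40·1400) / 160.4 = 24470/160.4 = 152.5 µg/L.
Half-life 20.8 h → k = ln 2 / 20.8 = 0.03332 h⁻¹ = 0.7998 d⁻¹.
152.5·exp(−k·t) = 82 → t = ln(152.5/82)/k = 67050 s = 18.62 h.

18.6 h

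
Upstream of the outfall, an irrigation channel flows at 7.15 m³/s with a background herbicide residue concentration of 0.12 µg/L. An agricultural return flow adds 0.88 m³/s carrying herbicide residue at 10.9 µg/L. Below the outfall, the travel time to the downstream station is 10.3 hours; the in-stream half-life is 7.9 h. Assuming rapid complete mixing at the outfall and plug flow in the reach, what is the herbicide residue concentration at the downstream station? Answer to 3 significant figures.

0.527 µg/L

Flow-weighted average: C = (7.150·0.1200 + 0.8800·10.90) / 8.030 = 10.45/8.030 = 1.301 µg/L.
Half-life 7.9 h → k = ln 2 / 7.9 = 0.08774 h⁻¹ = 2.106 d⁻¹.
First-order decay: C = 1.301·exp(−k·t) = 1.301·0.4051 = 0.5271 µg/L.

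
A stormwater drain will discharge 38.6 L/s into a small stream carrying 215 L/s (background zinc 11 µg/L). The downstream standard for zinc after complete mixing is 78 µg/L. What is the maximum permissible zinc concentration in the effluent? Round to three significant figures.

451 µg/L

At the limit, (Qr·Cr + Qe·Cₑ)/(Qr + Qe) = 78:
Cₑ = (253.6·78 − 215.0·11.00) / 38.60 = 451.2 µg/L.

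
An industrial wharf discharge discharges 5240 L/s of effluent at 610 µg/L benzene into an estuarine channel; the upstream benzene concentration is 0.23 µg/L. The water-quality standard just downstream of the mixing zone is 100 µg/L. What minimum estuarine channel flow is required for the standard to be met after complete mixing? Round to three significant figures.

26800 L/s

Set C_mix = 100: (Q·0.2300 + 5240·610.0) / (Q + 5240) = 100
→ Q = 5240·(610.0 − 100)/(100 − 0.2300) = 26790 L/s.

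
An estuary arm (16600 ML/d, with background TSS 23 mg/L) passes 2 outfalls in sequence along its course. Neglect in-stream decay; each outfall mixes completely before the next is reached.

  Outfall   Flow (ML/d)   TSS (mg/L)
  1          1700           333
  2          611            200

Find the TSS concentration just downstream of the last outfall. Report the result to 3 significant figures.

56.6 mg/L

After outfall 1: Q = 16600 + 1700 = 18300 ML/d; C = (16600·23.00 + 1700·333.0)/18300 = 51.80 mg/L.
After outfall 2: Q = 18300 + 611.0 = 18910 ML/d; C = (18300·51.80 + 611.0·200.0)/18910 = 56.59 mg/L.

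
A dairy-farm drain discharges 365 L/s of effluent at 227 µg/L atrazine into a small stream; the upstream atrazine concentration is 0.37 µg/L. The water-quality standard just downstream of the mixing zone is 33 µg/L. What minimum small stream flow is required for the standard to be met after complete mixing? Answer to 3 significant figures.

Set C_mix = 33: (Q·0.3700 + 365.0·227.0) / (Q + 365.0) = 33
→ Q = 365.0·(227.0 − 33)/(33 − 0.3700) = 2170 L/s.

2170 L/s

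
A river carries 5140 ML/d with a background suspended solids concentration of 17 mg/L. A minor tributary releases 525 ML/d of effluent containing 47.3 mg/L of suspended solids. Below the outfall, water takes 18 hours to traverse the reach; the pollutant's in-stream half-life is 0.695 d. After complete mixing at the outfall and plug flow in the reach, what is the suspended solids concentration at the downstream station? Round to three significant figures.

9.38 mg/L

Flow-weighted average: C = (5140·17.00 + 525.0·47.30) / 5665 = 112200/5665 = 19.81 mg/L.
Half-life 0.695 d → k = ln 2 / 0.695 = 0.9973 d⁻¹.
Decay over the reach: 19.81·exp(−kt) = 19.81·0.4733 = 9.375 mg/L.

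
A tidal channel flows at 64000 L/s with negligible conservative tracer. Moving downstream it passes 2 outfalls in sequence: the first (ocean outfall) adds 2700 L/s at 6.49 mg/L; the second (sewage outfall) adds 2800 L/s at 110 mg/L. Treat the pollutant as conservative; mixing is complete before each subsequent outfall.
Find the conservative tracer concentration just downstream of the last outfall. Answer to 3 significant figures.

Outfall 1: combined Q = 66700 L/s; C = (64000·0 + 2700·6.490)/66700 = 0.2627 mg/L.
Outfall 2: combined Q = 69500 L/s; C = (66700·0.2627 + 2800·110.0)/69500 = 4.684 mg/L.

4.68 mg/L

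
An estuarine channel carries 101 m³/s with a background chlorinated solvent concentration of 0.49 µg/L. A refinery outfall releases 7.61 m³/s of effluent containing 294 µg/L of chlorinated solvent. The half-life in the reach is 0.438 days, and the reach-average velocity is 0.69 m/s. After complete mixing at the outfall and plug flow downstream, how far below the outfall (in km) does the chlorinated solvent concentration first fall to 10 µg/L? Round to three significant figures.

28.0 km

Mixed concentration C = ΣQC/ΣQ = (101.0·0.4900 + 7.610·294.0) / 108.6 = 2287/108.6 = 21.06 µg/L.
Half-life 0.438 d → k = ln 2 / 0.438 = 1.583 d⁻¹.
Set 21.06·exp(−k·t) = 10 → t = ln(21.06/10)/k = 40650 s = 11.29 h.
Distance = v·t = 0.69·40650 = 28050 m = 28.05 km.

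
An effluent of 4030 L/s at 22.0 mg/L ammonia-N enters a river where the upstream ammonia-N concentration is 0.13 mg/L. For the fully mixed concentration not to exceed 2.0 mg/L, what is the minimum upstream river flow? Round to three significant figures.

Set C_mix = 2.0: (Q·0.1300 + 4030·22.00) / (Q + 4030) = 2.0
→ Q = 4030·(22.00 − 2.0)/(2.0 − 0.1300) = 43100 L/s.

43100 L/s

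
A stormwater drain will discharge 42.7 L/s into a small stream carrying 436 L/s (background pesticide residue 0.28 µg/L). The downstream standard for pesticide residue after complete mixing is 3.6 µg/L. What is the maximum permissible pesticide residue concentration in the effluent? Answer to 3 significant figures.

37.5 µg/L

At the limit, (Qr·Cr + Qe·Cₑ)/(Qr + Qe) = 3.6:
Cₑ = (478.7·3.6 − 436.0·0.2800) / 42.70 = 37.50 µg/L.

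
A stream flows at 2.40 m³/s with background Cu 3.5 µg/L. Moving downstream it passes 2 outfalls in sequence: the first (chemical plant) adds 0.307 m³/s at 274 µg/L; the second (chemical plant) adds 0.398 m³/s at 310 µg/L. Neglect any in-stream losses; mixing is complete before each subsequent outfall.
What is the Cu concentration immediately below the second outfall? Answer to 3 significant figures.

69.5 µg/L

After outfall 1: Q = 2.400 + 0.3070 = 2.707 m³/s; C = (2.400·3.500 + 0.3070·274.0)/2.707 = 34.18 µg/L.
After outfall 2: Q = 2.707 + 0.3980 = 3.105 m³/s; C = (2.707·34.18 + 0.3980·310.0)/3.105 = 69.53 µg/L.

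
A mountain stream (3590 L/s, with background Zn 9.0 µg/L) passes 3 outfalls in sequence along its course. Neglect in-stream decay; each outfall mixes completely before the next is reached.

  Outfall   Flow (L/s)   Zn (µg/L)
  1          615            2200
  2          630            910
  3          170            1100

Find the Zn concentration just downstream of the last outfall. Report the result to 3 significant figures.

Below outfall 1: Q → 4205 L/s, C = (3590·9.000 + 615.0·2200)/4205 = 329.4 µg/L.
Below outfall 2: Q → 4835 L/s, C = (4205·329.4 + 630.0·910.0)/4835 = 405.1 µg/L.
Below outfall 3: Q → 5005 L/s, C = (4835·405.1 + 170.0·1100)/5005 = 428.7 µg/L.

429 µg/L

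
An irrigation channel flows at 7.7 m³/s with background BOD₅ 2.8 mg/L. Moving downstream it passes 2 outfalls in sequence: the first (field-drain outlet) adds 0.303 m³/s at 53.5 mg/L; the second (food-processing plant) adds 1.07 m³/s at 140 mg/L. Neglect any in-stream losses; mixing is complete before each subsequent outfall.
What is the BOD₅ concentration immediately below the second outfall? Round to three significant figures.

20.7 mg/L

After outfall 1: Q = 7.700 + 0.3030 = 8.003 m³/s; C = (7.700·2.800 + 0.3030·53.50)/8.003 = 4.720 mg/L.
After outfall 2: Q = 8.003 + 1.070 = 9.073 m³/s; C = (8.003·4.720 + 1.070·140.0)/9.073 = 20.67 mg/L.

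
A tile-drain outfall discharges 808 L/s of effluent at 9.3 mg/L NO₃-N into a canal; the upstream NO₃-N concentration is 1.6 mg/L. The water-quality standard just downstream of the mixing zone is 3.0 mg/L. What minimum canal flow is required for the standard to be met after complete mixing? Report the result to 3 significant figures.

Set C_mix = 3.0: (Q·1.600 + 808.0·9.300) / (Q + 808.0) = 3.0
→ Q = 808.0·(9.300 − 3.0)/(3.0 − 1.600) = 3636 L/s.

3640 L/s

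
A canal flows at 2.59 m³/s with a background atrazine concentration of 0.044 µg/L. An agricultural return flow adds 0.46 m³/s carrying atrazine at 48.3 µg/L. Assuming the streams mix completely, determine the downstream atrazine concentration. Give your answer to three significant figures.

7.32 µg/L

After mixing, C = (2.590·0.04400 + 0.4600·48.30) / 3.050 = 22.33/3.050 = 7.322 µg/L.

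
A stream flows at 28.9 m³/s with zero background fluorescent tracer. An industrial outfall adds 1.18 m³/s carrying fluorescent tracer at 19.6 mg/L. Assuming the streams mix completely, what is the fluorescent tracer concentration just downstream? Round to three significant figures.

0.769 mg/L

Conservation of mass: C = (28.90·0 + 1.180·19.60) / 30.08 = 23.13/30.08 = 0.7689 mg/L.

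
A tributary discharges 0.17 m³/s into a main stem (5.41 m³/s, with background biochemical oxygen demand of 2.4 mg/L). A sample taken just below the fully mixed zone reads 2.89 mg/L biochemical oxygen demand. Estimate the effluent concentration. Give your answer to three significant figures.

Mass balance: 5.410·2.400 + 0.1700·Cₑ = 5.580·2.890
→ Cₑ = (5.580·2.890 − 5.410·2.400) / 0.1700 = 18.48 mg/L.

18.5 mg/L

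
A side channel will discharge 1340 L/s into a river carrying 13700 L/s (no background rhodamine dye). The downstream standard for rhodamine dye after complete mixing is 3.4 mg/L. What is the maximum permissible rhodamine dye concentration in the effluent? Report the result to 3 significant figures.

38.2 mg/L

At the limit, (Qr·Cr + Qe·Cₑ)/(Qr + Qe) = 3.4:
Cₑ = (15040·3.4 − 13700·0) / 1340 = 38.16 mg/L.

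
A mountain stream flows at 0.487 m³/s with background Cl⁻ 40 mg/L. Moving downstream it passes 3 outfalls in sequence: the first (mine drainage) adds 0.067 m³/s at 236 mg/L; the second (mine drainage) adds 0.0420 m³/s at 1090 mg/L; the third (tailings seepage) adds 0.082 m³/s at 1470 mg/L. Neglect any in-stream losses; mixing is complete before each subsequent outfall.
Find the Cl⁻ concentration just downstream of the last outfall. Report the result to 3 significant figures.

Below outfall 1: Q → 0.5540 m³/s, C = (0.4870·40.00 + 0.06700·236.0)/0.5540 = 63.70 mg/L.
Below outfall 2: Q → 0.5960 m³/s, C = (0.5540·63.70 + 0.04200·1090)/0.5960 = 136.0 mg/L.
Below outfall 3: Q → 0.6780 m³/s, C = (0.5960·136.0 + 0.08200·1470)/0.6780 = 297.4 mg/L.

297 mg/L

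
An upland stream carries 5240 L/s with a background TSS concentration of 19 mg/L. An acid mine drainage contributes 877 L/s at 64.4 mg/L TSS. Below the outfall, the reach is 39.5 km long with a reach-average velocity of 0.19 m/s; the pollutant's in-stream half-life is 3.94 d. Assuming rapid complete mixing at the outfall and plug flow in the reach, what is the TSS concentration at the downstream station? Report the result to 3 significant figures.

16.7 mg/L

Conservation of mass: C = (5240·19.00 + 877.0·64.40) / 6117 = 156000/6117 = 25.51 mg/L.
Travel time t = 39.5·1000 / 0.19 = 207900 s = 57.75 h.
Half-life 3.94 d → k = ln 2 / 3.94 = 0.1759 d⁻¹.
Applying C = C₀e^(−kt): 25.51 × 0.6549 = 16.71 mg/L.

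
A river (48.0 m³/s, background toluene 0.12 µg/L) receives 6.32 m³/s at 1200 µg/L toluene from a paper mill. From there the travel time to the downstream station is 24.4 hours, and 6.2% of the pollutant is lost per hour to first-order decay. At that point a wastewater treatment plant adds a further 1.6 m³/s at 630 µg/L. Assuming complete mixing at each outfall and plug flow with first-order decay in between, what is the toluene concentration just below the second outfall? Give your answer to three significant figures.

46.5 µg/L

Mixed concentration C = ΣQC/ΣQ = (48.00·0.1200 + 6.320·1200) / 54.32 = 7590/54.32 = 139.7 µg/L; combined flow 54.32 m³/s.
6.2%/h lost → k = −ln(1 − 0.062) = 0.06401 h⁻¹.
Applying C = C₀e^(−kt): 139.7 × 0.2098 = 29.31 µg/L.
At the second outfall, C = (54.32·29.31 + 1.600·630.0) / (54.32 + 1.600) = 46.50 µg/L.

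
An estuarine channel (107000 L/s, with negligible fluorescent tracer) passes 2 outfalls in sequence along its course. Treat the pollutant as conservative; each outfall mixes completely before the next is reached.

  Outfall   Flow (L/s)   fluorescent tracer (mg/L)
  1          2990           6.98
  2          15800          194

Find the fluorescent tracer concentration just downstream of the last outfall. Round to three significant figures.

Outfall 1: combined Q = 110000 L/s; C = (107000·0 + 2990·6.980)/110000 = 0.1897 mg/L.
Outfall 2: combined Q = 125800 L/s; C = (110000·0.1897 + 15800·194.0)/125800 = 24.53 mg/L.

24.5 mg/L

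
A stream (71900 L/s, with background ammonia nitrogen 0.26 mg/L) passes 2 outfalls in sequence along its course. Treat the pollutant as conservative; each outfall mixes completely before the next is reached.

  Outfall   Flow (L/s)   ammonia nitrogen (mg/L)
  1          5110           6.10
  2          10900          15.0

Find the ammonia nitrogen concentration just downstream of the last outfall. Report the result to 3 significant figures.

2.43 mg/L

After outfall 1: Q = 71900 + 5110 = 77010 L/s; C = (71900·0.2600 + 5110·6.100)/77010 = 0.6475 mg/L.
After outfall 2: Q = 77010 + 10900 = 87910 L/s; C = (77010·0.6475 + 10900·15.00)/87910 = 2.427 mg/L.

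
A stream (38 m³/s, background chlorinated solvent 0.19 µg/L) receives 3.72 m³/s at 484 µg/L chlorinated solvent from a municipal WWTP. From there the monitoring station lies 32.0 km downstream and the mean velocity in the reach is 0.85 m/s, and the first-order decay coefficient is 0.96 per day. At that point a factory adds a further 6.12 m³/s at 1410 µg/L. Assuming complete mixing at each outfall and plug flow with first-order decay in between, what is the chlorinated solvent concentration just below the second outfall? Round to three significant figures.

Conservation of mass: C = (38.00·0.1900 + 3.720·484.0) / 41.72 = 1808/41.72 = 43.33 µg/L; combined flow 41.72 m³/s.
Travel time t = 32.0·1000 / 0.85 = 37650 s = 10.46 h.
First-order decay: C = 43.33·exp(−k·t) = 43.33·0.6582 = 28.52 µg/L.
At the second outfall, C = (41.72·28.52 + 6.120·1410) / (41.72 + 6.120) = 205.2 µg/L.

205 µg/L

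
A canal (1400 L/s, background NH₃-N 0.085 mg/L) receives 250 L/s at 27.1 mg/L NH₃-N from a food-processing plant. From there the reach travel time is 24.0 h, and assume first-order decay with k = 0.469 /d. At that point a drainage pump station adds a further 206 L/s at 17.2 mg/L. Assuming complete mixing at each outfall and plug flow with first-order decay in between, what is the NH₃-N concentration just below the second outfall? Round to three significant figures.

Conservation of mass: C = (1400·0.08500 + 250.0·27.10) / 1650 = 6894/1650 = 4.178 mg/L; combined flow 1650 L/s.
First-order decay: C = 4.178·exp(−k·t) = 4.178·0.6256 = 2.614 mg/L.
Second outfall: C = (1650·2.614 + 206.0·17.20)/1856 = 4.233 mg/L.

4.23 mg/L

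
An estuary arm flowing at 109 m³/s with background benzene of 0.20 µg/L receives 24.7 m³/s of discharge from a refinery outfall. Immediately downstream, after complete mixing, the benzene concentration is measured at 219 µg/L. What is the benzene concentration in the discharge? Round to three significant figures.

Mass balance: 109.0·0.2000 + 24.70·Cₑ = 133.7·219.0
→ Cₑ = (133.7·219.0 − 109.0·0.2000) / 24.70 = 1185 µg/L.

1180 µg/L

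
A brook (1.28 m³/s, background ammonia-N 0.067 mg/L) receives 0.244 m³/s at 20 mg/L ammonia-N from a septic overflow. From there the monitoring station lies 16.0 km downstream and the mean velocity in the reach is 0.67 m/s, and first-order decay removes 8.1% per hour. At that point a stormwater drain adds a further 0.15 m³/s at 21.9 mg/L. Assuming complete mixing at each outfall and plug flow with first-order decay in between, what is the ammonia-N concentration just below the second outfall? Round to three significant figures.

Mass balance: C = (1.280·0.06700 + 0.2440·20.00) / 1.524 = 4.966/1.524 = 3.258 mg/L; combined flow 1.524 m³/s.
Travel time t = 16.0·1000 / 0.67 = 23880 s = 6.633 h.
8.1%/h lost → k = −ln(1 − 0.081) = 0.08447 h⁻¹.
After decay, C = 3.258 × e^(−kt) = 3.258 × 0.5710 = 1.861 mg/L.
Second outfall: C = (1.524·1.861 + 0.1500·21.90)/1.674 = 3.656 mg/L.

3.66 mg/L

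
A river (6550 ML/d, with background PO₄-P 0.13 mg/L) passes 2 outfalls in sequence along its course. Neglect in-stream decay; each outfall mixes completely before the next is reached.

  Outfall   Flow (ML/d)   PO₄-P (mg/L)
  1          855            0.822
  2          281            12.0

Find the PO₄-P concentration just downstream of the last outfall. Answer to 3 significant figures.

0.641 mg/L

Below outfall 1: Q → 7405 ML/d, C = (6550·0.1300 + 855.0·0.8220)/7405 = 0.2099 mg/L.
Below outfall 2: Q → 7686 ML/d, C = (7405·0.2099 + 281.0·12.00)/7686 = 0.6409 mg/L.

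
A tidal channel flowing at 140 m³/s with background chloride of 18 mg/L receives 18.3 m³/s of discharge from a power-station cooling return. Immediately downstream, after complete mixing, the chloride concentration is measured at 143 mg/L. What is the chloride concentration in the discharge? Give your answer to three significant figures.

1100 mg/L

Mass balance: 140.0·18.00 + 18.30·Cₑ = 158.3·143.0
→ Cₑ = (158.3·143.0 − 140.0·18.00) / 18.30 = 1099 mg/L.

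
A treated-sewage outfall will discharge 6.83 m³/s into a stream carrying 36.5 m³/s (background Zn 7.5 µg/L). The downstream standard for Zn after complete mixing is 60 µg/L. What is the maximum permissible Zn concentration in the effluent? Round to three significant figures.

At the limit, (Qr·Cr + Qe·Cₑ)/(Qr + Qe) = 60:
Cₑ = (43.33·60 − 36.50·7.500) / 6.830 = 340.6 µg/L.

341 µg/L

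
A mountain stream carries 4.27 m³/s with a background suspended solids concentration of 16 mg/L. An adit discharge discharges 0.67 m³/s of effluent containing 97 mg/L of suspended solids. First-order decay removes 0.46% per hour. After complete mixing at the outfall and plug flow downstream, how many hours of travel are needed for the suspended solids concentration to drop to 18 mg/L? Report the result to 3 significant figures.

After mixing, C = (4.270·16.00 + 0.6700·97.00) / 4.940 = 133.3/4.940 = 26.99 mg/L.
0.46%/h lost → k = −ln(1 − 0.0046) = 0.004611 h⁻¹.
26.99·exp(−k·t) = 18 → t = ln(26.99/18)/k = 316200 s = 87.83 h.

87.8 h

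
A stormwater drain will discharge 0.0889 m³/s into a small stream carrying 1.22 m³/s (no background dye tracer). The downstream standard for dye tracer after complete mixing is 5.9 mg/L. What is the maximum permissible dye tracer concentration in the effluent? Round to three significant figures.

86.9 mg/L

At the limit, (Qr·Cr + Qe·Cₑ)/(Qr + Qe) = 5.9:
Cₑ = (1.309·5.9 − 1.220·0) / 0.08890 = 86.87 mg/L.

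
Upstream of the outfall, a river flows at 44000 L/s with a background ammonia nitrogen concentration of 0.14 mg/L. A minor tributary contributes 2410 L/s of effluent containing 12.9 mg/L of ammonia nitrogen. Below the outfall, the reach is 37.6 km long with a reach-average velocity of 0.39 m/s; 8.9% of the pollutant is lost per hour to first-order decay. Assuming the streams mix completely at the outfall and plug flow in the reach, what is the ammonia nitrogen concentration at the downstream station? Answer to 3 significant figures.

0.0661 mg/L

Flow-weighted average: C = (44000·0.1400 + 2410·12.90) / 46410 = 37250/46410 = 0.8026 mg/L.
Travel time t = 37.6·1000 / 0.39 = 96410 s = 26.78 h.
8.9%/h lost → k = −ln(1 − 0.089) = 0.09321 h⁻¹.
First-order decay: C = 0.8026·exp(−k·t) = 0.8026·0.08239 = 0.06613 mg/L.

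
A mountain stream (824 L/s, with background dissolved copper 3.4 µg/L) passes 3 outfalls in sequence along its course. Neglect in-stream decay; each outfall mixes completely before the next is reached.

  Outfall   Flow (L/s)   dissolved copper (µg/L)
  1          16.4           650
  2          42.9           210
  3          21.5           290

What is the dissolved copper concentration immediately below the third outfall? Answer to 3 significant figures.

31.7 µg/L

Below outfall 1: Q → 840.4 L/s, C = (824.0·3.400 + 16.40·650.0)/840.4 = 16.02 µg/L.
Below outfall 2: Q → 883.3 L/s, C = (840.4·16.02 + 42.90·210.0)/883.3 = 25.44 µg/L.
Below outfall 3: Q → 904.8 L/s, C = (883.3·25.44 + 21.50·290.0)/904.8 = 31.73 µg/L.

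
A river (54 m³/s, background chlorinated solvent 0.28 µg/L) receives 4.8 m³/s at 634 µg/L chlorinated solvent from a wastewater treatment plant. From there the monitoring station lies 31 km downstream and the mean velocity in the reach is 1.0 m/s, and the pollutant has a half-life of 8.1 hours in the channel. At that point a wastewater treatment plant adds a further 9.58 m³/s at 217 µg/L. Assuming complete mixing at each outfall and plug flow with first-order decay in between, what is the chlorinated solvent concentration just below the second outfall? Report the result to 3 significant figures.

Mass balance: C = (54.00·0.2800 + 4.800·634.0) / 58.80 = 3058/58.80 = 52.01 µg/L; combined flow 58.80 m³/s.
Travel time t = 31·1000 / 1.0 = 31000 s = 8.611 h.
Half-life 8.1 h → k = ln 2 / 8.1 = 0.08557 h⁻¹ = 2.054 d⁻¹.
Applying C = C₀e^(−kt): 52.01 × 0.4786 = 24.89 µg/L.
Second outfall: C = (58.80·24.89 + 9.580·217.0)/68.38 = 51.81 µg/L.

51.8 µg/L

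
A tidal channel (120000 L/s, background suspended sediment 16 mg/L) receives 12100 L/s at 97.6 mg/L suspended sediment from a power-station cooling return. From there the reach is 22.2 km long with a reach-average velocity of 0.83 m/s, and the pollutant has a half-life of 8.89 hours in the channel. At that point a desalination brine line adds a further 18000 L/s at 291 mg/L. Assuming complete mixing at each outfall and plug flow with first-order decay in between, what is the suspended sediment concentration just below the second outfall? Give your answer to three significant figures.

46.5 mg/L

After mixing, C = (120000·16.00 + 12100·97.60) / 132100 = 3101000/132100 = 23.47 mg/L; combined flow 132100 L/s.
Travel time t = 22.2·1000 / 0.83 = 26750 s = 7.430 h.
Half-life 8.89 h → k = ln 2 / 8.89 = 0.07797 h⁻¹ = 1.871 d⁻¹.
First-order decay: C = 23.47·exp(−k·t) = 23.47·0.5603 = 13.15 mg/L.
Second outfall: C = (132100·13.15 + 18000·291.0)/150100 = 46.47 mg/L.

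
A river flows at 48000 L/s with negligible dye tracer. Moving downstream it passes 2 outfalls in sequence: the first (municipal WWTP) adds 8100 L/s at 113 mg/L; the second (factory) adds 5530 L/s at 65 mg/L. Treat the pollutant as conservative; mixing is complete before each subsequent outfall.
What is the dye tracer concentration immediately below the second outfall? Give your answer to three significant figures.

20.7 mg/L

Below outfall 1: Q → 56100 L/s, C = (48000·0 + 8100·113.0)/56100 = 16.32 mg/L.
Below outfall 2: Q → 61630 L/s, C = (56100·16.32 + 5530·65.00)/61630 = 20.68 mg/L.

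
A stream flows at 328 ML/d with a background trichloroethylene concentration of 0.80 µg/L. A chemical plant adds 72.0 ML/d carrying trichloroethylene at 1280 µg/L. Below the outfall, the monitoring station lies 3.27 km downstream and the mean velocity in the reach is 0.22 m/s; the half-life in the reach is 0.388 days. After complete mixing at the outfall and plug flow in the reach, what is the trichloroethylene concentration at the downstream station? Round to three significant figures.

Conservation of mass: C = (328.0·0.8000 + 72.00·1280) / 400.0 = 92420/400.0 = 231.1 µg/L.
Travel time t = 3.27·1000 / 0.22 = 14860 s = 4.129 h.
Half-life 0.388 d → k = ln 2 / 0.388 = 1.786 d⁻¹.
After decay, C = 231.1 × e^(−kt) = 231.1 × 0.7354 = 169.9 µg/L.

170 µg/L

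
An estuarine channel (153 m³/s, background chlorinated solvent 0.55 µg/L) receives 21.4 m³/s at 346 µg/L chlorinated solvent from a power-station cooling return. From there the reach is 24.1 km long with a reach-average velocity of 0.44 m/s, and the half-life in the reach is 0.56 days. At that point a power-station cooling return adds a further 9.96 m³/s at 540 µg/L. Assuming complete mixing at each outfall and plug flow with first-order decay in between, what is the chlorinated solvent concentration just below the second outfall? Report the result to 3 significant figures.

47.7 µg/L

Mass balance: C = (153.0·0.5500 + 21.40·346.0) / 174.4 = 7489/174.4 = 42.94 µg/L; combined flow 174.4 m³/s.
Travel time t = 24.1·1000 / 0.44 = 54770 s = 15.21 h.
Half-life 0.56 d → k = ln 2 / 0.56 = 1.238 d⁻¹.
Decay over the reach: 42.94·exp(−kt) = 42.94·0.4563 = 19.59 µg/L.
Second outfall: C = (174.4·19.59 + 9.960·540.0)/184.4 = 47.71 µg/L.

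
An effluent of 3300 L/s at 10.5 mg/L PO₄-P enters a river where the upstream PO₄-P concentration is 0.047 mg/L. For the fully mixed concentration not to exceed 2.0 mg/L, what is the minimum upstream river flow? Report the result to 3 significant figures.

14400 L/s

Set C_mix = 2.0: (Q·0.04700 + 3300·10.50) / (Q + 3300) = 2.0
→ Q = 3300·(10.50 − 2.0)/(2.0 − 0.04700) = 14360 L/s.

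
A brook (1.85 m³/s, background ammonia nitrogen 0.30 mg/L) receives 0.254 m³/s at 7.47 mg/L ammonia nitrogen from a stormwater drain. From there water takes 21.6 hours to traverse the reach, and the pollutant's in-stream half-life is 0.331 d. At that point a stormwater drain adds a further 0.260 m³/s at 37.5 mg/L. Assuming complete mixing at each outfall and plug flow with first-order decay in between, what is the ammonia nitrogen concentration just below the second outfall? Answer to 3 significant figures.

Flow-weighted average: C = (1.850·0.3000 + 0.2540·7.470) / 2.104 = 2.452/2.104 = 1.166 mg/L; combined flow 2.104 m³/s.
Half-life 0.331 d → k = ln 2 / 0.331 = 2.094 d⁻¹.
After decay, C = 1.166 × e^(−kt) = 1.166 × 0.1519 = 0.1770 mg/L.
At the second outfall, C = (2.104·0.1770 + 0.2600·37.50) / (2.104 + 0.2600) = 4.282 mg/L.

4.28 mg/L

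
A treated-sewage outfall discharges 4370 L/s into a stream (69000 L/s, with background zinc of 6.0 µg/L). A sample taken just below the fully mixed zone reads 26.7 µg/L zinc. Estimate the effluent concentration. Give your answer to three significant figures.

354 µg/L

Mass balance: 69000·6.000 + 4370·Cₑ = 73370·26.70
→ Cₑ = (73370·26.70 − 69000·6.000) / 4370 = 353.5 µg/L.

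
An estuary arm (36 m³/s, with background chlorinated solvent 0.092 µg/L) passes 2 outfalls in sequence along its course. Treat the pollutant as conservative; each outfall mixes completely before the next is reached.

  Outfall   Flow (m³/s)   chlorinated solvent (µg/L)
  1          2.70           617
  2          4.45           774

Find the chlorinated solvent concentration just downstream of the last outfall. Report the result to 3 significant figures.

After outfall 1: Q = 36.00 + 2.700 = 38.70 m³/s; C = (36.00·0.09200 + 2.700·617.0)/38.70 = 43.13 µg/L.
After outfall 2: Q = 38.70 + 4.450 = 43.15 m³/s; C = (38.70·43.13 + 4.450·774.0)/43.15 = 118.5 µg/L.

119 µg/L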